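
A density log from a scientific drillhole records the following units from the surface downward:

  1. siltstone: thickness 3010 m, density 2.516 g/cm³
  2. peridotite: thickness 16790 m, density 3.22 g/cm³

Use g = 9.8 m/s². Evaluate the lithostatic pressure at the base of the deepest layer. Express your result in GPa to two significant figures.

siltstone: 2516 kg/m³ × 9.8 m/s² × 3010 m = 7.422×10^7 Pa = 0.07422 GPa
peridotite: 3220 kg/m³ × 9.8 m/s² × 16790 m = 5.298×10^8 Pa = 0.5298 GPa
Total = 0.07422 + 0.5298 = 0.60404 GPa

0.60 GPa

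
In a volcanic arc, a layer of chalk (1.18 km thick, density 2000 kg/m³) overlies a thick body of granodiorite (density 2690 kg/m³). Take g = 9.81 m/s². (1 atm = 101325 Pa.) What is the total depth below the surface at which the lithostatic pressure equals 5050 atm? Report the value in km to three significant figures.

19.7 km

Pressure at base of upper layers: 2000×9.81×1180 = 2.315×10^7 Pa = 228.5 atm
Remaining pressure to be supplied by granodiorite: 5.117×10^8 − 2.315×10^7 = 4.885×10^8 Pa
Additional depth in granodiorite = 4.885×10^8 Pa / (2690 kg/m³ × 9.81 m/s²) = 18513 m
Total depth = 1180 m + 18513 m = 19693 m
= 19.693 km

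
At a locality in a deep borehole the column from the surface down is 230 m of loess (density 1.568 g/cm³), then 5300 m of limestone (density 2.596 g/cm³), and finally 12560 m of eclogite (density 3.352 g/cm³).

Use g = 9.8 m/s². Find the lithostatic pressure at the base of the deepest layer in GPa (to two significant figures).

0.55 GPa

loess: 1568 kg/m³ × 9.8 m/s² × 230 m = 3.534×10^6 Pa = 3.534×10^-3 GPa
limestone: 2596 kg/m³ × 9.8 m/s² × 5300 m = 1.348×10^8 Pa = 0.1348 GPa
eclogite: 3352 kg/m³ × 9.8 m/s² × 12560 m = 4.126×10^8 Pa = 0.4126 GPa
Total = 3.534×10^-3 + 0.1348 + 0.4126 = 0.55096 GPa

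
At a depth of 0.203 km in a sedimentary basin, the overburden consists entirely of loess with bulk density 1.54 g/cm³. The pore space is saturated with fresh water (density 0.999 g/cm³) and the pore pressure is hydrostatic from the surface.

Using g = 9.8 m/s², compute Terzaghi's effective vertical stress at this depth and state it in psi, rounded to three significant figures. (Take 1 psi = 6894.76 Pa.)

156 psi

Overburden (lithostatic) stress σ_v:
loess: 1540 kg/m³ × 9.8 m/s² × 203 m = 3.064×10^6 Pa = 3.064 MPa
Pore pressure P_p = 999 kg/m³ × 9.8 m/s² × 203 m = 1.987×10^6 Pa = 1.987 MPa
Effective stress σ' = σ_v − P_p = 3.064 − 1.987 = 1.0763 MPa = 156.10 psi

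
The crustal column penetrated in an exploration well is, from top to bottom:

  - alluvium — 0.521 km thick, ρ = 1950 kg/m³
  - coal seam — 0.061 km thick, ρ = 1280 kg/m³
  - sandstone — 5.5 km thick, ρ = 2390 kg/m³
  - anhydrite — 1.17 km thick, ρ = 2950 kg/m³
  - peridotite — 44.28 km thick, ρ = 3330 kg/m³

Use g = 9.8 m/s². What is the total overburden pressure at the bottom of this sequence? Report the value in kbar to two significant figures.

16 kbar

alluvium: 1950 kg/m³ × 9.8 m/s² × 521 m = 9.956×10^6 Pa = 0.09956 kbar
coal seam: 1280 kg/m³ × 9.8 m/s² × 61 m = 7.652×10^5 Pa = 7.652×10^-3 kbar
sandstone: 2390 kg/m³ × 9.8 m/s² × 5500 m = 1.288×10^8 Pa = 1.288 kbar
anhydrite: 2950 kg/m³ × 9.8 m/s² × 1170 m = 3.382×10^7 Pa = 0.3382 kbar
peridotite: 3330 kg/m³ × 9.8 m/s² × 44280 m = 1.445×10^9 Pa = 14.45 kbar
Total = 0.09956 + 7.652×10^-3 + 1.288 + 0.3382 + 14.45 = 16.184 kbar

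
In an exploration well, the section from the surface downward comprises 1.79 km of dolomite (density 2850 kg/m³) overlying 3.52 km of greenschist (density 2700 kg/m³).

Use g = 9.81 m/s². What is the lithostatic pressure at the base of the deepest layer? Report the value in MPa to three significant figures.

dolomite: 2850 kg/m³ × 9.81 m/s² × 1790 m = 5.005×10^7 Pa = 50.05 MPa
greenschist: 2700 kg/m³ × 9.81 m/s² × 3520 m = 9.323×10^7 Pa = 93.23 MPa
Total = 50.05 + 93.23 = 143.28 MPa

143 MPa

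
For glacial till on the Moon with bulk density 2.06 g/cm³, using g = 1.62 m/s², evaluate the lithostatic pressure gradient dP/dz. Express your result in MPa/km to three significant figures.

3.34 MPa/km

dP/dz = ρg = 2060 kg/m³ × 1.62 m/s² = 3337.2 Pa/m
= 3337.2 Pa/m × (1 MPa/km / 1000.0 Pa/m) = 3.3372 MPa/km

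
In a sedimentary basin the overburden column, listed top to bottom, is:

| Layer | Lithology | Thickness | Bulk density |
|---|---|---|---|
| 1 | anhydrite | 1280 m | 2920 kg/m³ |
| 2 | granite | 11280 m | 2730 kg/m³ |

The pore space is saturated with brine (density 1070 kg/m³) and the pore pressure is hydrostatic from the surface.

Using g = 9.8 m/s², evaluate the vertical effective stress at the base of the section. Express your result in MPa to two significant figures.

Overburden (lithostatic) stress σ_v:
anhydrite: 2920 kg/m³ × 9.8 m/s² × 1280 m = 3.663×10^7 Pa = 36.63 MPa
granite: 2730 kg/m³ × 9.8 m/s² × 11280 m = 3.018×10^8 Pa = 301.8 MPa
Total = 36.63 + 301.8 = 338.41 MPa
Pore pressure P_p = 1070 kg/m³ × 9.8 m/s² × 12560 m = 1.317×10^8 Pa = 131.7 MPa
Effective stress σ' = σ_v − P_p = 338.4 − 131.7 = 206.71 MPa

210 MPa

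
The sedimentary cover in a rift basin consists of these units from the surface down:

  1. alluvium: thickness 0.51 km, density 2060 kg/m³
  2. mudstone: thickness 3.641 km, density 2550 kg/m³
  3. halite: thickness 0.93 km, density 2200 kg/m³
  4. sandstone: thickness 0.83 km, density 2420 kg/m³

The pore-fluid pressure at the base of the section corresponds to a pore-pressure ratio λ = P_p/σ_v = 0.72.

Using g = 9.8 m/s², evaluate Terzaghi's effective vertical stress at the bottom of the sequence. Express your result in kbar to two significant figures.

0.39 kbar

Overburden (lithostatic) stress σ_v:
alluvium: 2060 kg/m³ × 9.8 m/s² × 510 m = 1.030×10^7 Pa = 10.30 MPa
mudstone: 2550 kg/m³ × 9.8 m/s² × 3641 m = 9.099×10^7 Pa = 90.99 MPa
halite: 2200 kg/m³ × 9.8 m/s² × 930 m = 2.005×10^7 Pa = 20.05 MPa
sandstone: 2420 kg/m³ × 9.8 m/s² × 830 m = 1.968×10^7 Pa = 19.68 MPa
Total = 10.30 + 90.99 + 20.05 + 19.68 = 141.02 MPa
Pore pressure P_p = λ·σ_v = 0.72 × 141.0 MPa = 101.5 MPa
Effective stress σ' = σ_v − P_p = 141.0 − 101.5 = 39.485 MPa = 0.39485 kbar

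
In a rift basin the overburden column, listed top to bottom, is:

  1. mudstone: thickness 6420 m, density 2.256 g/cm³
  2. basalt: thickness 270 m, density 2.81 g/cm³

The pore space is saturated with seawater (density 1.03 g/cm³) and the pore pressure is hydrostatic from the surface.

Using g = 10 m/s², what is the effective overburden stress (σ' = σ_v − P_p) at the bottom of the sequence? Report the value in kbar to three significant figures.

Overburden (lithostatic) stress σ_v:
mudstone: 2256 kg/m³ × 10 m/s² × 6420 m = 1.448×10^8 Pa = 144.8 MPa
basalt: 2810 kg/m³ × 10 m/s² × 270 m = 7.587×10^6 Pa = 7.587 MPa
Total = 144.8 + 7.587 = 152.42 MPa
Pore pressure P_p = 1030 kg/m³ × 10 m/s² × 6690 m = 6.891×10^7 Pa = 68.91 MPa
Effective stress σ' = σ_v − P_p = 152.4 − 68.91 = 83.515 MPa = 0.83515 kbar

0.835 kbar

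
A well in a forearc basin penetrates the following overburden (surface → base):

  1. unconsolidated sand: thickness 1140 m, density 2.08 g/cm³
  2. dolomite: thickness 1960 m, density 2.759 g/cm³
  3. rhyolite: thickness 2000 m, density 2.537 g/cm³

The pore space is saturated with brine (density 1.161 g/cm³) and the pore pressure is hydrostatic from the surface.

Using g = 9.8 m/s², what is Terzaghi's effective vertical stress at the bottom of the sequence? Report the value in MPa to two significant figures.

Overburden (lithostatic) stress σ_v:
unconsolidated sand: 2080 kg/m³ × 9.8 m/s² × 1140 m = 2.324×10^7 Pa = 23.24 MPa
dolomite: 2759 kg/m³ × 9.8 m/s² × 1960 m = 5.299×10^7 Pa = 52.99 MPa
rhyolite: 2537 kg/m³ × 9.8 m/s² × 2000 m = 4.973×10^7 Pa = 49.73 MPa
Total = 23.24 + 52.99 + 49.73 = 125.96 MPa
Pore pressure P_p = 1161 kg/m³ × 9.8 m/s² × 5100 m = 5.803×10^7 Pa = 58.03 MPa
Effective stress σ' = σ_v − P_p = 126.0 − 58.03 = 67.931 MPa

68 MPa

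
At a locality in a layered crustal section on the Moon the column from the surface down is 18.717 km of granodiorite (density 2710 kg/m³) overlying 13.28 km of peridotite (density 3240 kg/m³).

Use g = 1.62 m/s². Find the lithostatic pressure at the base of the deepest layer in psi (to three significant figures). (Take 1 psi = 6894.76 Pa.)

22000 psi

granodiorite: 2710 kg/m³ × 1.62 m/s² × 18717 m = 8.217×10^7 Pa = 11918 psi
peridotite: 3240 kg/m³ × 1.62 m/s² × 13280 m = 6.970×10^7 Pa = 10110 psi
Total = 11918 + 10110 = 22028 psi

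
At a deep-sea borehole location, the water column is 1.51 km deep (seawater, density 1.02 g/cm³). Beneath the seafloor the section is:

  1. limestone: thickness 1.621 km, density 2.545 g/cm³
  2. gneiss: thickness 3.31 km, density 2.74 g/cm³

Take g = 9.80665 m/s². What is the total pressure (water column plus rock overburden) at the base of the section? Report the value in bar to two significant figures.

seawater: 1020 kg/m³ × 9.80665 m/s² × 1510 m = 1.510×10^7 Pa = 151.0 bar
limestone: 2545 kg/m³ × 9.80665 m/s² × 1621 m = 4.046×10^7 Pa = 404.6 bar
gneiss: 2740 kg/m³ × 9.80665 m/s² × 3310 m = 8.894×10^7 Pa = 889.4 bar
Total = 151.0 + 404.6 + 889.4 = 1445.0 bar

1400 bar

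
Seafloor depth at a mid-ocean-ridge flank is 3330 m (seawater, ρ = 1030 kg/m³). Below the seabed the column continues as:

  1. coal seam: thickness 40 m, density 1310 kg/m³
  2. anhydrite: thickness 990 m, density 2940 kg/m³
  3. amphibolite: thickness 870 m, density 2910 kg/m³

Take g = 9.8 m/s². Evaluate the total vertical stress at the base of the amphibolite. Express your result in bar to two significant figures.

seawater: 1030 kg/m³ × 9.8 m/s² × 3330 m = 3.361×10^7 Pa = 336.1 bar
coal seam: 1310 kg/m³ × 9.8 m/s² × 40 m = 5.135×10^5 Pa = 5.135 bar
anhydrite: 2940 kg/m³ × 9.8 m/s² × 990 m = 2.852×10^7 Pa = 285.2 bar
amphibolite: 2910 kg/m³ × 9.8 m/s² × 870 m = 2.481×10^7 Pa = 248.1 bar
Total = 336.1 + 5.135 + 285.2 + 248.1 = 874.61 bar

870 bar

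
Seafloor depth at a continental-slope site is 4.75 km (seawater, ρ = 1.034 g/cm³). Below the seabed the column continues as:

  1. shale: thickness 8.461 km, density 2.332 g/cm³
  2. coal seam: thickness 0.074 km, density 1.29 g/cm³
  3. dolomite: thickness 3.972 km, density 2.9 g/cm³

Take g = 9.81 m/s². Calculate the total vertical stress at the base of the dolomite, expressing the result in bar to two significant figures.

seawater: 1034 kg/m³ × 9.81 m/s² × 4750 m = 4.818×10^7 Pa = 481.8 bar
shale: 2332 kg/m³ × 9.81 m/s² × 8461 m = 1.936×10^8 Pa = 1936 bar
coal seam: 1290 kg/m³ × 9.81 m/s² × 74 m = 9.365×10^5 Pa = 9.365 bar
dolomite: 2900 kg/m³ × 9.81 m/s² × 3972 m = 1.130×10^8 Pa = 1130 bar
Total = 481.8 + 1936 + 9.365 + 1130 = 3556.8 bar

3600 bar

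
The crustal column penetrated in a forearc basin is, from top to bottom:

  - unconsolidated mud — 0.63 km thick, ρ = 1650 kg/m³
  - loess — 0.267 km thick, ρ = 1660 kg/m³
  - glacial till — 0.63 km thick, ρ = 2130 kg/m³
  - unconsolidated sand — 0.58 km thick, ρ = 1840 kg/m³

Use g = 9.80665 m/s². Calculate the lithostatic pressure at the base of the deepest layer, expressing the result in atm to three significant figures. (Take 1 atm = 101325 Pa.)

unconsolidated mud: 1650 kg/m³ × 9.80665 m/s² × 630 m = 1.019×10^7 Pa = 100.6 atm
loess: 1660 kg/m³ × 9.80665 m/s² × 267 m = 4.347×10^6 Pa = 42.90 atm
glacial till: 2130 kg/m³ × 9.80665 m/s² × 630 m = 1.316×10^7 Pa = 129.9 atm
unconsolidated sand: 1840 kg/m³ × 9.80665 m/s² × 580 m = 1.047×10^7 Pa = 103.3 atm
Total = 100.6 + 42.90 + 129.9 + 103.3 = 376.67 atm

377 atm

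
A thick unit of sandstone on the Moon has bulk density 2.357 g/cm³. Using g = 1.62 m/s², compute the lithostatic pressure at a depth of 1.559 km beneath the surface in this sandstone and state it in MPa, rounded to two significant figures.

6.0 MPa

sandstone: 2357 kg/m³ × 1.62 m/s² × 1559 m = 5.953×10^6 Pa = 5.953 MPa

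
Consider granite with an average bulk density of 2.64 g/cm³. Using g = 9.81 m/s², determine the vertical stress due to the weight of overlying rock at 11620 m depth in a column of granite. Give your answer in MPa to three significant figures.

granite: 2640 kg/m³ × 9.81 m/s² × 11620 m = 3.009×10^8 Pa = 300.9 MPa

301 MPa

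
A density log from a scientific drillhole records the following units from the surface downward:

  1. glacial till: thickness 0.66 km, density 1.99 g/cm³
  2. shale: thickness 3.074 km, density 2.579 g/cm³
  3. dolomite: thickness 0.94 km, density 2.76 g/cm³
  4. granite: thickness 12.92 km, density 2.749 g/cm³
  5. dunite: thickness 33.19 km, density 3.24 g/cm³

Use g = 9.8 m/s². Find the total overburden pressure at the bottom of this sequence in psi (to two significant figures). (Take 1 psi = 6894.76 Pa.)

glacial till: 1990 kg/m³ × 9.8 m/s² × 660 m = 1.287×10^7 Pa = 1867 psi
shale: 2579 kg/m³ × 9.8 m/s² × 3074 m = 7.769×10^7 Pa = 11268 psi
dolomite: 2760 kg/m³ × 9.8 m/s² × 940 m = 2.543×10^7 Pa = 3688 psi
granite: 2749 kg/m³ × 9.8 m/s² × 12920 m = 3.481×10^8 Pa = 50483 psi
dunite: 3240 kg/m³ × 9.8 m/s² × 33190 m = 1.054×10^9 Pa = 1.528×10^5 psi
Total = 1867 + 11268 + 3688 + 50483 + 1.528×10^5 = 2.2015×10^5 psi

220000 psi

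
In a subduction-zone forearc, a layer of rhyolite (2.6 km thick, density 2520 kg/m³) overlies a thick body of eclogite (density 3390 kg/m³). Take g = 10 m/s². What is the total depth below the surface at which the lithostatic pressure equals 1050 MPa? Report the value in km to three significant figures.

31.6 km

Pressure at base of upper layers: 2520×10×2600 = 6.552×10^7 Pa = 65.52 MPa
Remaining pressure to be supplied by eclogite: 1.050×10^9 − 6.552×10^7 = 9.845×10^8 Pa
Additional depth in eclogite = 9.845×10^8 Pa / (3390 kg/m³ × 10 m/s²) = 29041 m
Total depth = 2600 m + 29041 m = 31641 m
= 31.641 km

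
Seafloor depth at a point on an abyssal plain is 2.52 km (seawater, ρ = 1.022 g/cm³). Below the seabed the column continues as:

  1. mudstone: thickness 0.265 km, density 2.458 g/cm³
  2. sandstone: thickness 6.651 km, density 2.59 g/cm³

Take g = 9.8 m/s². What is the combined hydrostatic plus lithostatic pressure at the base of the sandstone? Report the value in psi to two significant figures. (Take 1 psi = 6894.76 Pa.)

29000 psi

seawater: 1022 kg/m³ × 9.8 m/s² × 2520 m = 2.524×10^7 Pa = 3661 psi
mudstone: 2458 kg/m³ × 9.8 m/s² × 265 m = 6.383×10^6 Pa = 925.8 psi
sandstone: 2590 kg/m³ × 9.8 m/s² × 6651 m = 1.688×10^8 Pa = 24485 psi
Total = 3661 + 925.8 + 24485 = 29071 psi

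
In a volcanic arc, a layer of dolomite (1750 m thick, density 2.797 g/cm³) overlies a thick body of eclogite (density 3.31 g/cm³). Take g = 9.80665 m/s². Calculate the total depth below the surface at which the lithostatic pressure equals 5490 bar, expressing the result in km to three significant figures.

17.2 km

Pressure at base of upper layers: 2797×9.80665×1750 = 4.800×10^7 Pa = 480.0 bar
Remaining pressure to be supplied by eclogite: 5.490×10^8 − 4.800×10^7 = 5.010×10^8 Pa
Additional depth in eclogite = 5.010×10^8 Pa / (3310 kg/m³ × 9.80665 m/s²) = 15434 m
Total depth = 1750 m + 15434 m = 17184 m
= 17.184 km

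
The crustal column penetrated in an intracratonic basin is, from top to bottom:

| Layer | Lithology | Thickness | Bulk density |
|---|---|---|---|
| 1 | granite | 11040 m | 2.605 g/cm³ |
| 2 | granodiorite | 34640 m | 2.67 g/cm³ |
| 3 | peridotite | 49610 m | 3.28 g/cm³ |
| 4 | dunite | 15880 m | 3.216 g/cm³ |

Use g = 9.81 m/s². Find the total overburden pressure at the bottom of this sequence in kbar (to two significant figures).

granite: 2605 kg/m³ × 9.81 m/s² × 11040 m = 2.821×10^8 Pa = 2.821 kbar
granodiorite: 2670 kg/m³ × 9.81 m/s² × 34640 m = 9.073×10^8 Pa = 9.073 kbar
peridotite: 3280 kg/m³ × 9.81 m/s² × 49610 m = 1.596×10^9 Pa = 15.96 kbar
dunite: 3216 kg/m³ × 9.81 m/s² × 15880 m = 5.010×10^8 Pa = 5.010 kbar
Total = 2.821 + 9.073 + 15.96 + 5.010 = 32.867 kbar

33 kbar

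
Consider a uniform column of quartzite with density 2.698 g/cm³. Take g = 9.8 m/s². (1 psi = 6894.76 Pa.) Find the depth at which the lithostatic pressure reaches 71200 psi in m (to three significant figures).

18600 m

h = P/(ρg) = 71200 psi / (2698 kg/m³ × 9.8 m/s²) = 4.909×10^8 Pa / 26440 Pa/m = 18567 m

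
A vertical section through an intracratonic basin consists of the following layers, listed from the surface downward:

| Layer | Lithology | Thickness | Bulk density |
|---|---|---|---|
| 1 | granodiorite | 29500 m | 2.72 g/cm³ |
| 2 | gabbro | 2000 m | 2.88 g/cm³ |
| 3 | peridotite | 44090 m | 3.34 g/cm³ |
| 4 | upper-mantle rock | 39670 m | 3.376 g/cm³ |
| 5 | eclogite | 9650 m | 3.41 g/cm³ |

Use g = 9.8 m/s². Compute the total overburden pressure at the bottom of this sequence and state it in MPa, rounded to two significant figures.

3900 MPa

granodiorite: 2720 kg/m³ × 9.8 m/s² × 29500 m = 7.864×10^8 Pa = 786.4 MPa
gabbro: 2880 kg/m³ × 9.8 m/s² × 2000 m = 5.645×10^7 Pa = 56.45 MPa
peridotite: 3340 kg/m³ × 9.8 m/s² × 44090 m = 1.443×10^9 Pa = 1443 MPa
upper-mantle rock: 3376 kg/m³ × 9.8 m/s² × 39670 m = 1.312×10^9 Pa = 1312 MPa
eclogite: 3410 kg/m³ × 9.8 m/s² × 9650 m = 3.225×10^8 Pa = 322.5 MPa
Total = 786.4 + 56.45 + 1443 + 1312 + 322.5 = 3920.9 MPa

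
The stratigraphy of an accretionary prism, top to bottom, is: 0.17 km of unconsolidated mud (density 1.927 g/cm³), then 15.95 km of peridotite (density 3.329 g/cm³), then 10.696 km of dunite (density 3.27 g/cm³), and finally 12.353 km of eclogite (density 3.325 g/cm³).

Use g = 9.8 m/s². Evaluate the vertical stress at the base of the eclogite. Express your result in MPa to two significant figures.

unconsolidated mud: 1927 kg/m³ × 9.8 m/s² × 170 m = 3.210×10^6 Pa = 3.210 MPa
peridotite: 3329 kg/m³ × 9.8 m/s² × 15950 m = 5.204×10^8 Pa = 520.4 MPa
dunite: 3270 kg/m³ × 9.8 m/s² × 10696 m = 3.428×10^8 Pa = 342.8 MPa
eclogite: 3325 kg/m³ × 9.8 m/s² × 12353 m = 4.025×10^8 Pa = 402.5 MPa
Total = 3.210 + 520.4 + 342.8 + 402.5 = 1268.9 MPa

1300 MPa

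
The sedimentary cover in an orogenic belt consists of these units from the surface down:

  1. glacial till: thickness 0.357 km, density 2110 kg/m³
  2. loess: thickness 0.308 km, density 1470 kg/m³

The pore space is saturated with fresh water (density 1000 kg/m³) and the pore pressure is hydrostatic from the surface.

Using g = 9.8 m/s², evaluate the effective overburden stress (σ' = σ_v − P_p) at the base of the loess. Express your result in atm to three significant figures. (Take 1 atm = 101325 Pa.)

52.3 atm

Overburden (lithostatic) stress σ_v:
glacial till: 2110 kg/m³ × 9.8 m/s² × 357 m = 7.382×10^6 Pa = 7.382 MPa
loess: 1470 kg/m³ × 9.8 m/s² × 308 m = 4.437×10^6 Pa = 4.437 MPa
Total = 7.382 + 4.437 = 11.819 MPa
Pore pressure P_p = 1000 kg/m³ × 9.8 m/s² × 665 m = 6.517×10^6 Pa = 6.517 MPa
Effective stress σ' = σ_v − P_p = 11.82 − 6.517 = 5.3021 MPa = 52.328 atm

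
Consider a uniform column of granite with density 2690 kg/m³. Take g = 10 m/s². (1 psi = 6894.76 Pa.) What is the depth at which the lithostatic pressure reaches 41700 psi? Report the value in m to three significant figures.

10700 m

h = P/(ρg) = 41700 psi / (2690 kg/m³ × 10 m/s²) = 2.875×10^8 Pa / 26900 Pa/m = 10688 m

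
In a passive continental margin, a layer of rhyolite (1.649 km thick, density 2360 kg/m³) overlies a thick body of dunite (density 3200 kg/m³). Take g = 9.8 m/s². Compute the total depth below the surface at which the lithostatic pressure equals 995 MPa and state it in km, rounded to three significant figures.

32.2 km

Pressure at base of upper layers: 2360×9.8×1649 = 3.814×10^7 Pa = 38.14 MPa
Remaining pressure to be supplied by dunite: 9.950×10^8 − 3.814×10^7 = 9.569×10^8 Pa
Additional depth in dunite = 9.569×10^8 Pa / (3200 kg/m³ × 9.8 m/s²) = 30512 m
Total depth = 1649 m + 30512 m = 32161 m
= 32.161 km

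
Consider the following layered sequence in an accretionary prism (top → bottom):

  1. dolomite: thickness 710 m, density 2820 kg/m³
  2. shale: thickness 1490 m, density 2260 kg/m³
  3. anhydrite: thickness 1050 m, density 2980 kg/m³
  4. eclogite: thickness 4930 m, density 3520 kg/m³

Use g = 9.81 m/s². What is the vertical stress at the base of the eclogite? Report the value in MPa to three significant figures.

dolomite: 2820 kg/m³ × 9.81 m/s² × 710 m = 1.964×10^7 Pa = 19.64 MPa
shale: 2260 kg/m³ × 9.81 m/s² × 1490 m = 3.303×10^7 Pa = 33.03 MPa
anhydrite: 2980 kg/m³ × 9.81 m/s² × 1050 m = 3.070×10^7 Pa = 30.70 MPa
eclogite: 3520 kg/m³ × 9.81 m/s² × 4930 m = 1.702×10^8 Pa = 170.2 MPa
Total = 19.64 + 33.03 + 30.70 + 170.2 = 253.61 MPa

254 MPa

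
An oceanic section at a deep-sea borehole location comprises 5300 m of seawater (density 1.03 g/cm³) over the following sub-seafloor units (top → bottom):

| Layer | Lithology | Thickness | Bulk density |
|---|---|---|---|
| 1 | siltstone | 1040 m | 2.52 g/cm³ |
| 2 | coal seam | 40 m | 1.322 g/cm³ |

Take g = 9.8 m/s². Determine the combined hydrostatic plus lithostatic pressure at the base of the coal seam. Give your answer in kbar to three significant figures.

0.797 kbar

seawater: 1030 kg/m³ × 9.8 m/s² × 5300 m = 5.350×10^7 Pa = 0.5350 kbar
siltstone: 2520 kg/m³ × 9.8 m/s² × 1040 m = 2.568×10^7 Pa = 0.2568 kbar
coal seam: 1322 kg/m³ × 9.8 m/s² × 40 m = 5.182×10^5 Pa = 5.182×10^-3 kbar
Total = 0.5350 + 0.2568 + 5.182×10^-3 = 0.79700 kbar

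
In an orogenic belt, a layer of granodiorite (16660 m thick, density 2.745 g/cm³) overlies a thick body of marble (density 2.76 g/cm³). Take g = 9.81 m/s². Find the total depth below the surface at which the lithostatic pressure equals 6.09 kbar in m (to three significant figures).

Pressure at base of upper layers: 2745×9.81×16660 = 4.486×10^8 Pa = 4.486 kbar
Remaining pressure to be supplied by marble: 6.090×10^8 − 4.486×10^8 = 1.604×10^8 Pa
Additional depth in marble = 1.604×10^8 Pa / (2760 kg/m³ × 9.81 m/s²) = 5923.1 m
Total depth = 16660 m + 5923.1 m = 22583 m

22600 m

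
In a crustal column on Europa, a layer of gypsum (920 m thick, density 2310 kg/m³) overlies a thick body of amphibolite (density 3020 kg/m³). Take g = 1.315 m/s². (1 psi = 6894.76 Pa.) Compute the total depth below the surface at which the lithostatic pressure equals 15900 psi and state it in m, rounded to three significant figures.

27800 m

Pressure at base of upper layers: 2310×1.315×920 = 2.795×10^6 Pa = 405.3 psi
Remaining pressure to be supplied by amphibolite: 1.096×10^8 − 2.795×10^6 = 1.068×10^8 Pa
Additional depth in amphibolite = 1.068×10^8 Pa / (3020 kg/m³ × 1.315 m/s²) = 26901 m
Total depth = 920 m + 26901 m = 27821 m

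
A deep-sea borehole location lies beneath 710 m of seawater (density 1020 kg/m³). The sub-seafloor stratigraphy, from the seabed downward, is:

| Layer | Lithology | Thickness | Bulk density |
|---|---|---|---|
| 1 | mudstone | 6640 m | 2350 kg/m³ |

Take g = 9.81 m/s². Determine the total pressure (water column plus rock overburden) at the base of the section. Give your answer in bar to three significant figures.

seawater: 1020 kg/m³ × 9.81 m/s² × 710 m = 7.104×10^6 Pa = 71.04 bar
mudstone: 2350 kg/m³ × 9.81 m/s² × 6640 m = 1.531×10^8 Pa = 1531 bar
Total = 71.04 + 1531 = 1601.8 bar

1600 bar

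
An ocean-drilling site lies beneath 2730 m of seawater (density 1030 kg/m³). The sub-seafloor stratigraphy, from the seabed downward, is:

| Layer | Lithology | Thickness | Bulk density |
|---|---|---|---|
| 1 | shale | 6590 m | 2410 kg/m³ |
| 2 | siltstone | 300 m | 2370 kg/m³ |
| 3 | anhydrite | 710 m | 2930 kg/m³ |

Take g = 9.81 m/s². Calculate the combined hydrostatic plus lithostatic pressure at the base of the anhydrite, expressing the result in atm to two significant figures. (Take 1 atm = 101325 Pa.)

2100 atm

seawater: 1030 kg/m³ × 9.81 m/s² × 2730 m = 2.758×10^7 Pa = 272.2 atm
shale: 2410 kg/m³ × 9.81 m/s² × 6590 m = 1.558×10^8 Pa = 1538 atm
siltstone: 2370 kg/m³ × 9.81 m/s² × 300 m = 6.975×10^6 Pa = 68.84 atm
anhydrite: 2930 kg/m³ × 9.81 m/s² × 710 m = 2.041×10^7 Pa = 201.4 atm
Total = 272.2 + 1538 + 68.84 + 201.4 = 2080.1 atm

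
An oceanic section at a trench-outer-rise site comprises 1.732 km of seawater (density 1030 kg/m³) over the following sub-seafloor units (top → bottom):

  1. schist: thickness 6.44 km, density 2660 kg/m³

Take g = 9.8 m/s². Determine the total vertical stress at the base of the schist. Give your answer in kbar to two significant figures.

1.9 kbar

seawater: 1030 kg/m³ × 9.8 m/s² × 1732 m = 1.748×10^7 Pa = 0.1748 kbar
schist: 2660 kg/m³ × 9.8 m/s² × 6440 m = 1.679×10^8 Pa = 1.679 kbar
Total = 0.1748 + 1.679 = 1.8536 kbar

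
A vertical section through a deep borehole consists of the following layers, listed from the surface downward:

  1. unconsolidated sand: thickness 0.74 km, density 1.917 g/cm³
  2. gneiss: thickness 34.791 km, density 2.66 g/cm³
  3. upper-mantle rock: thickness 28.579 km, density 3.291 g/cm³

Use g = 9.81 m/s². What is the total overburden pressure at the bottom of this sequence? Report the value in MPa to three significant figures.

unconsolidated sand: 1917 kg/m³ × 9.81 m/s² × 740 m = 1.392×10^7 Pa = 13.92 MPa
gneiss: 2660 kg/m³ × 9.81 m/s² × 34791 m = 9.079×10^8 Pa = 907.9 MPa
upper-mantle rock: 3291 kg/m³ × 9.81 m/s² × 28579 m = 9.227×10^8 Pa = 922.7 MPa
Total = 13.92 + 907.9 + 922.7 = 1844.4 MPa

1840 MPa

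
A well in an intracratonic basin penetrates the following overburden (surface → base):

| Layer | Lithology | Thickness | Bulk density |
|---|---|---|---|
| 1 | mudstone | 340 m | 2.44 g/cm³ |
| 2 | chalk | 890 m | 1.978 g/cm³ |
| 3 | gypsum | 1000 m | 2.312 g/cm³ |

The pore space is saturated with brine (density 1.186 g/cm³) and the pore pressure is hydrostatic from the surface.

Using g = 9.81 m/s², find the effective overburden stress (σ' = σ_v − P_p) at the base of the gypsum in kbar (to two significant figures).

0.22 kbar

Overburden (lithostatic) stress σ_v:
mudstone: 2440 kg/m³ × 9.81 m/s² × 340 m = 8.138×10^6 Pa = 8.138 MPa
chalk: 1978 kg/m³ × 9.81 m/s² × 890 m = 1.727×10^7 Pa = 17.27 MPa
gypsum: 2312 kg/m³ × 9.81 m/s² × 1000 m = 2.268×10^7 Pa = 22.68 MPa
Total = 8.138 + 17.27 + 22.68 = 48.089 MPa
Pore pressure P_p = 1186 kg/m³ × 9.81 m/s² × 2230 m = 2.595×10^7 Pa = 25.95 MPa
Effective stress σ' = σ_v − P_p = 48.09 − 25.95 = 22.144 MPa = 0.22144 kbar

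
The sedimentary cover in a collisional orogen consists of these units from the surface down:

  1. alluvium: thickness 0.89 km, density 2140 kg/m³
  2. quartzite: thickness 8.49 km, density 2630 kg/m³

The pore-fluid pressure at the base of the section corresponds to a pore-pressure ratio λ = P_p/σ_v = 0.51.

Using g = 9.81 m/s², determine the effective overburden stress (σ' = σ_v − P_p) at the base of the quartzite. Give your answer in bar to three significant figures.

Overburden (lithostatic) stress σ_v:
alluvium: 2140 kg/m³ × 9.81 m/s² × 890 m = 1.868×10^7 Pa = 18.68 MPa
quartzite: 2630 kg/m³ × 9.81 m/s² × 8490 m = 2.190×10^8 Pa = 219.0 MPa
Total = 18.68 + 219.0 = 237.73 MPa
Pore pressure P_p = λ·σ_v = 0.51 × 237.7 MPa = 121.2 MPa
Effective stress σ' = σ_v − P_p = 237.7 − 121.2 = 116.49 MPa = 1164.9 bar

1160 bar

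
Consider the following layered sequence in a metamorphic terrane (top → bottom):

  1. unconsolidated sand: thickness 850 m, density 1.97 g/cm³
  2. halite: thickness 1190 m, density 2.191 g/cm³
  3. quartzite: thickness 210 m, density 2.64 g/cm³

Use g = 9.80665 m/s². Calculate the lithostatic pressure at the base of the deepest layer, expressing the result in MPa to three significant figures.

unconsolidated sand: 1970 kg/m³ × 9.80665 m/s² × 850 m = 1.642×10^7 Pa = 16.42 MPa
halite: 2191 kg/m³ × 9.80665 m/s² × 1190 m = 2.557×10^7 Pa = 25.57 MPa
quartzite: 2640 kg/m³ × 9.80665 m/s² × 210 m = 5.437×10^6 Pa = 5.437 MPa
Total = 16.42 + 25.57 + 5.437 = 47.427 MPa

47.4 MPa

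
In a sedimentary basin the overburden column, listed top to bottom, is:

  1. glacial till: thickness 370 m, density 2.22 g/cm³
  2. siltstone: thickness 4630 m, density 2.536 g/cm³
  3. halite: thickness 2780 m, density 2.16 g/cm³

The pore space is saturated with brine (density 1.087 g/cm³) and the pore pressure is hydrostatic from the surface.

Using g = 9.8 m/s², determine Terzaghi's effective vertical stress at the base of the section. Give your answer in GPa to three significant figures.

Overburden (lithostatic) stress σ_v:
glacial till: 2220 kg/m³ × 9.8 m/s² × 370 m = 8.050×10^6 Pa = 8.050 MPa
siltstone: 2536 kg/m³ × 9.8 m/s² × 4630 m = 1.151×10^8 Pa = 115.1 MPa
halite: 2160 kg/m³ × 9.8 m/s² × 2780 m = 5.885×10^7 Pa = 58.85 MPa
Total = 8.050 + 115.1 + 58.85 = 181.97 MPa
Pore pressure P_p = 1087 kg/m³ × 9.8 m/s² × 7780 m = 8.288×10^7 Pa = 82.88 MPa
Effective stress σ' = σ_v − P_p = 182.0 − 82.88 = 99.088 MPa = 0.099088 GPa

0.0991 GPa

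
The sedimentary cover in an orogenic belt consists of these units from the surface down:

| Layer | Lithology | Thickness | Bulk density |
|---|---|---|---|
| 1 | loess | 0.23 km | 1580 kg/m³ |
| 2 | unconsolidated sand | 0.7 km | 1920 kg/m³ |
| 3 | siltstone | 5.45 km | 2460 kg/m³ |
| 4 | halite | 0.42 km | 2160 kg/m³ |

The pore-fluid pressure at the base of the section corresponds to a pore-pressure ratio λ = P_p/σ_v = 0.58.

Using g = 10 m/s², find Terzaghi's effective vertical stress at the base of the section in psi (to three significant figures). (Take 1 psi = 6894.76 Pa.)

9760 psi

Overburden (lithostatic) stress σ_v:
loess: 1580 kg/m³ × 10 m/s² × 230 m = 3.634×10^6 Pa = 3.634 MPa
unconsolidated sand: 1920 kg/m³ × 10 m/s² × 700 m = 1.344×10^7 Pa = 13.44 MPa
siltstone: 2460 kg/m³ × 10 m/s² × 5450 m = 1.341×10^8 Pa = 134.1 MPa
halite: 2160 kg/m³ × 10 m/s² × 420 m = 9.072×10^6 Pa = 9.072 MPa
Total = 3.634 + 13.44 + 134.1 + 9.072 = 160.22 MPa
Pore pressure P_p = λ·σ_v = 0.58 × 160.2 MPa = 92.93 MPa
Effective stress σ' = σ_v − P_p = 160.2 − 92.93 = 67.291 MPa = 9759.7 psi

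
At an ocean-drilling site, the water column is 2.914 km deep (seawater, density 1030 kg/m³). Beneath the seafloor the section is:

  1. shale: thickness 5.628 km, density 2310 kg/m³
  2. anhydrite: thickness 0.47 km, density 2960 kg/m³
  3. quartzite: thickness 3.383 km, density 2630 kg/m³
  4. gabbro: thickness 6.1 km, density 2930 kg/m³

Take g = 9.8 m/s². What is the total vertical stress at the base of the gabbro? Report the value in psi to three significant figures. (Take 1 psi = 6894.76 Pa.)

62800 psi

seawater: 1030 kg/m³ × 9.8 m/s² × 2914 m = 2.941×10^7 Pa = 4266 psi
shale: 2310 kg/m³ × 9.8 m/s² × 5628 m = 1.274×10^8 Pa = 18479 psi
anhydrite: 2960 kg/m³ × 9.8 m/s² × 470 m = 1.363×10^7 Pa = 1977 psi
quartzite: 2630 kg/m³ × 9.8 m/s² × 3383 m = 8.719×10^7 Pa = 12646 psi
gabbro: 2930 kg/m³ × 9.8 m/s² × 6100 m = 1.752×10^8 Pa = 25404 psi
Total = 4266 + 18479 + 1977 + 12646 + 25404 = 62773 psi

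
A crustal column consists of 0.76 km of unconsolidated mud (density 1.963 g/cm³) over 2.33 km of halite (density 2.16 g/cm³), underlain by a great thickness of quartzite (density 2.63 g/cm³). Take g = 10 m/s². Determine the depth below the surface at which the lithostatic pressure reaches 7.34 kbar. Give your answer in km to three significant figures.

28.5 km

Pressure at base of upper layers: 1963×10×760 + 2160×10×2330 = 6.525×10^7 Pa = 0.6525 kbar
Remaining pressure to be supplied by quartzite: 7.340×10^8 − 6.525×10^7 = 6.688×10^8 Pa
Additional depth in quartzite = 6.688×10^8 Pa / (2630 kg/m³ × 10 m/s²) = 25428 m
Total depth = 3090 m + 25428 m = 28518 m
= 28.518 km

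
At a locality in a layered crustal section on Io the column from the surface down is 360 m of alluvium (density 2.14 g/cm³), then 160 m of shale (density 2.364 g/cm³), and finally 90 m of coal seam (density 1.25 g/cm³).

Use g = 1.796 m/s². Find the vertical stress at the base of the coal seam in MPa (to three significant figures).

alluvium: 2140 kg/m³ × 1.796 m/s² × 360 m = 1.384×10^6 Pa = 1.384 MPa
shale: 2364 kg/m³ × 1.796 m/s² × 160 m = 6.793×10^5 Pa = 0.6793 MPa
coal seam: 1250 kg/m³ × 1.796 m/s² × 90 m = 2.021×10^5 Pa = 0.2021 MPa
Total = 1.384 + 0.6793 + 0.2021 = 2.2650 MPa

2.27 MPa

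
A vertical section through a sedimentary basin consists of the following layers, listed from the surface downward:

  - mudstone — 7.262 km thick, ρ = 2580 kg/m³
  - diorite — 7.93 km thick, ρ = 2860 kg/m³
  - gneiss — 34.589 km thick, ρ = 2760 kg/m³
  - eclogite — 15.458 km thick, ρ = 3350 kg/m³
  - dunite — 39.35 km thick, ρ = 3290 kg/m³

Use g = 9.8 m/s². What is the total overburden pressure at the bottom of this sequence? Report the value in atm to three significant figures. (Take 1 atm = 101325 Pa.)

30800 atm

mudstone: 2580 kg/m³ × 9.8 m/s² × 7262 m = 1.836×10^8 Pa = 1812 atm
diorite: 2860 kg/m³ × 9.8 m/s² × 7930 m = 2.223×10^8 Pa = 2194 atm
gneiss: 2760 kg/m³ × 9.8 m/s² × 34589 m = 9.356×10^8 Pa = 9233 atm
eclogite: 3350 kg/m³ × 9.8 m/s² × 15458 m = 5.075×10^8 Pa = 5008 atm
dunite: 3290 kg/m³ × 9.8 m/s² × 39350 m = 1.269×10^9 Pa = 12521 atm
Total = 1812 + 2194 + 9233 + 5008 + 12521 = 30769 atm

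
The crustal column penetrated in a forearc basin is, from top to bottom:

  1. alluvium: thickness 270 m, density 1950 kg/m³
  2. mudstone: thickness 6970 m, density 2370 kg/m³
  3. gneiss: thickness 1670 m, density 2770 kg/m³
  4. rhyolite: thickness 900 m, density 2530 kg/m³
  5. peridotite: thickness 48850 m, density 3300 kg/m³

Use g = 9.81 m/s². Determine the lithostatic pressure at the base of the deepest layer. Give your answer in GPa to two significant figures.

alluvium: 1950 kg/m³ × 9.81 m/s² × 270 m = 5.165×10^6 Pa = 5.165×10^-3 GPa
mudstone: 2370 kg/m³ × 9.81 m/s² × 6970 m = 1.621×10^8 Pa = 0.1621 GPa
gneiss: 2770 kg/m³ × 9.81 m/s² × 1670 m = 4.538×10^7 Pa = 0.04538 GPa
rhyolite: 2530 kg/m³ × 9.81 m/s² × 900 m = 2.234×10^7 Pa = 0.02234 GPa
peridotite: 3300 kg/m³ × 9.81 m/s² × 48850 m = 1.581×10^9 Pa = 1.581 GPa
Total = 5.165×10^-3 + 0.1621 + 0.04538 + 0.02234 + 1.581 = 1.8164 GPa

1.8 GPa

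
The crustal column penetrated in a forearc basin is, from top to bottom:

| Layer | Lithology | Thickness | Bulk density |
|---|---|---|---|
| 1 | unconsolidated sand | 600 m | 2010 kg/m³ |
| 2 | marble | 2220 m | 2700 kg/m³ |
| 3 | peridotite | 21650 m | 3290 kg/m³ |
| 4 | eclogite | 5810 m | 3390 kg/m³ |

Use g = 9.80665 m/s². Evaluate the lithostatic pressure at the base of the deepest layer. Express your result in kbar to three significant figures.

unconsolidated sand: 2010 kg/m³ × 9.80665 m/s² × 600 m = 1.183×10^7 Pa = 0.1183 kbar
marble: 2700 kg/m³ × 9.80665 m/s² × 2220 m = 5.878×10^7 Pa = 0.5878 kbar
peridotite: 3290 kg/m³ × 9.80665 m/s² × 21650 m = 6.985×10^8 Pa = 6.985 kbar
eclogite: 3390 kg/m³ × 9.80665 m/s² × 5810 m = 1.932×10^8 Pa = 1.932 kbar
Total = 0.1183 + 0.5878 + 6.985 + 1.932 = 9.6227 kbar

9.62 kbar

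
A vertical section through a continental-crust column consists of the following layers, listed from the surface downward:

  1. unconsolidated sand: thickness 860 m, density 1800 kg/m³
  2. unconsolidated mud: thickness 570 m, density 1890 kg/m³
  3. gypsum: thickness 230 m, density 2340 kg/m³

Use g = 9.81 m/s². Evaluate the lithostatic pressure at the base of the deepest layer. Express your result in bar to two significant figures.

unconsolidated sand: 1800 kg/m³ × 9.81 m/s² × 860 m = 1.519×10^7 Pa = 151.9 bar
unconsolidated mud: 1890 kg/m³ × 9.81 m/s² × 570 m = 1.057×10^7 Pa = 105.7 bar
gypsum: 2340 kg/m³ × 9.81 m/s² × 230 m = 5.280×10^6 Pa = 52.80 bar
Total = 151.9 + 105.7 + 52.80 = 310.34 bar

310 bar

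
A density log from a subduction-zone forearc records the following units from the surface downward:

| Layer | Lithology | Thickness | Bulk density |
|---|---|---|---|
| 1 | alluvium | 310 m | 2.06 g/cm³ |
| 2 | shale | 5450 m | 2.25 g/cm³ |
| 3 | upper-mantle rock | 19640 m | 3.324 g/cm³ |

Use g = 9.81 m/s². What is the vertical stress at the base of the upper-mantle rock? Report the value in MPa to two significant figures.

770 MPa

alluvium: 2060 kg/m³ × 9.81 m/s² × 310 m = 6.265×10^6 Pa = 6.265 MPa
shale: 2250 kg/m³ × 9.81 m/s² × 5450 m = 1.203×10^8 Pa = 120.3 MPa
upper-mantle rock: 3324 kg/m³ × 9.81 m/s² × 19640 m = 6.404×10^8 Pa = 640.4 MPa
Total = 6.265 + 120.3 + 640.4 = 766.99 MPa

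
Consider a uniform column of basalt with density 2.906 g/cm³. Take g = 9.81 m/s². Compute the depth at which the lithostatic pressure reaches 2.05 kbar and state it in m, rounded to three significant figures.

7190 m

h = P/(ρg) = 2.05 kbar / (2906 kg/m³ × 9.81 m/s²) = 2.050×10^8 Pa / 28508 Pa/m = 7191.0 m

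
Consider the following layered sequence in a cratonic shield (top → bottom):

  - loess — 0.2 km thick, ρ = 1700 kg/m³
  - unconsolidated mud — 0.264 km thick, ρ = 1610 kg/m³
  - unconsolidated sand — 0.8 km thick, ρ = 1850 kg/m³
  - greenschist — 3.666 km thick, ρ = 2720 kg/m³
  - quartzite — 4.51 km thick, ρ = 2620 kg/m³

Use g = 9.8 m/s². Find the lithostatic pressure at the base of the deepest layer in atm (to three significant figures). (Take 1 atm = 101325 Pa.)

2320 atm

loess: 1700 kg/m³ × 9.8 m/s² × 200 m = 3.332×10^6 Pa = 32.88 atm
unconsolidated mud: 1610 kg/m³ × 9.8 m/s² × 264 m = 4.165×10^6 Pa = 41.11 atm
unconsolidated sand: 1850 kg/m³ × 9.8 m/s² × 800 m = 1.450×10^7 Pa = 143.1 atm
greenschist: 2720 kg/m³ × 9.8 m/s² × 3666 m = 9.772×10^7 Pa = 964.4 atm
quartzite: 2620 kg/m³ × 9.8 m/s² × 4510 m = 1.158×10^8 Pa = 1143 atm
Total = 32.88 + 41.11 + 143.1 + 964.4 + 1143 = 2324.4 atm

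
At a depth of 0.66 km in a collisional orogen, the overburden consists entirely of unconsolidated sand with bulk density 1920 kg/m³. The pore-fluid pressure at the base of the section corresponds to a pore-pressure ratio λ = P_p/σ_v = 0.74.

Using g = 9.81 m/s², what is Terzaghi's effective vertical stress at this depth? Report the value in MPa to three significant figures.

3.23 MPa

Overburden (lithostatic) stress σ_v:
unconsolidated sand: 1920 kg/m³ × 9.81 m/s² × 660 m = 1.243×10^7 Pa = 12.43 MPa
Pore pressure P_p = λ·σ_v = 0.74 × 12.43 MPa = 9.199 MPa
Effective stress σ' = σ_v − P_p = 12.43 − 9.199 = 3.2321 MPa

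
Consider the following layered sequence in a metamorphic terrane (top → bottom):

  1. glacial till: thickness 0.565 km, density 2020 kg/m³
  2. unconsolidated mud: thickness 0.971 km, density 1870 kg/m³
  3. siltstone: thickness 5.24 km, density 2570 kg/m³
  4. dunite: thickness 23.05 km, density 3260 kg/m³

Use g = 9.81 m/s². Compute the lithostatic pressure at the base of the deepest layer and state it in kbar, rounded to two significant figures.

9.0 kbar

glacial till: 2020 kg/m³ × 9.81 m/s² × 565 m = 1.120×10^7 Pa = 0.1120 kbar
unconsolidated mud: 1870 kg/m³ × 9.81 m/s² × 971 m = 1.781×10^7 Pa = 0.1781 kbar
siltstone: 2570 kg/m³ × 9.81 m/s² × 5240 m = 1.321×10^8 Pa = 1.321 kbar
dunite: 3260 kg/m³ × 9.81 m/s² × 23050 m = 7.372×10^8 Pa = 7.372 kbar
Total = 0.1120 + 0.1781 + 1.321 + 7.372 = 8.9827 kbar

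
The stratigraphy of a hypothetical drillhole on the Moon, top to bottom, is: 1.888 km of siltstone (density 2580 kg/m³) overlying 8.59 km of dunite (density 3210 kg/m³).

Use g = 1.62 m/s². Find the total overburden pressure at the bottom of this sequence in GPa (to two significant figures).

siltstone: 2580 kg/m³ × 1.62 m/s² × 1888 m = 7.891×10^6 Pa = 7.891×10^-3 GPa
dunite: 3210 kg/m³ × 1.62 m/s² × 8590 m = 4.467×10^7 Pa = 0.04467 GPa
Total = 7.891×10^-3 + 0.04467 = 0.052561 GPa

0.053 GPa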